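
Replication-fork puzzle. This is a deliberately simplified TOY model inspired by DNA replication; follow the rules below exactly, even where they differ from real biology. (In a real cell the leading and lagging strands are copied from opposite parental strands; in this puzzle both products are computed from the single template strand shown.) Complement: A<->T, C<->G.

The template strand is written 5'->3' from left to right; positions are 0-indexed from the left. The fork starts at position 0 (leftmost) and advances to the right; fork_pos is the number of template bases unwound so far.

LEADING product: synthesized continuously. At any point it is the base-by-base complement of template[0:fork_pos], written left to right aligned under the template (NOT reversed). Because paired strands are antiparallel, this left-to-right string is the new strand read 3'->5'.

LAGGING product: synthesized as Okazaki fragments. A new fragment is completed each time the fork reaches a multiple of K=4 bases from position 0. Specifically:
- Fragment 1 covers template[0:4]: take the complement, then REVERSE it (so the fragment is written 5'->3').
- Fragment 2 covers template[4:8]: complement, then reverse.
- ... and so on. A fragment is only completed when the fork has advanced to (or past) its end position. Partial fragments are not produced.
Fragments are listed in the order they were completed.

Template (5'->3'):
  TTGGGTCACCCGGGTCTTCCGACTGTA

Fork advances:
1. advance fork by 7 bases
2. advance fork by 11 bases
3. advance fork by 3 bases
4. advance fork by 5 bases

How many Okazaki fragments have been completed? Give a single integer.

Step 1: advance 7 -> fork_pos = 0 + 7 = 7. Reached multiple(s) of 4: 4 -> fragment 1 completed (1 total).
Step 2: advance 11 -> fork_pos = 7 + 11 = 18. Reached multiple(s) of 4: 8, 12, 16 -> fragments 2-4 completed (4 total).
Step 3: advance 3 -> fork_pos = 18 + 3 = 21. Reached multiple(s) of 4: 20 -> fragment 5 completed (5 total).
Step 4: advance 5 -> fork_pos = 21 + 5 = 26. Reached multiple(s) of 4: 24 -> fragment 6 completed (6 total).
Check: final fork_pos = 26; the multiples of 4 that are <= 26 are 4..24 -> 26 // 4 = 6 completed fragment(s).

Answer: 6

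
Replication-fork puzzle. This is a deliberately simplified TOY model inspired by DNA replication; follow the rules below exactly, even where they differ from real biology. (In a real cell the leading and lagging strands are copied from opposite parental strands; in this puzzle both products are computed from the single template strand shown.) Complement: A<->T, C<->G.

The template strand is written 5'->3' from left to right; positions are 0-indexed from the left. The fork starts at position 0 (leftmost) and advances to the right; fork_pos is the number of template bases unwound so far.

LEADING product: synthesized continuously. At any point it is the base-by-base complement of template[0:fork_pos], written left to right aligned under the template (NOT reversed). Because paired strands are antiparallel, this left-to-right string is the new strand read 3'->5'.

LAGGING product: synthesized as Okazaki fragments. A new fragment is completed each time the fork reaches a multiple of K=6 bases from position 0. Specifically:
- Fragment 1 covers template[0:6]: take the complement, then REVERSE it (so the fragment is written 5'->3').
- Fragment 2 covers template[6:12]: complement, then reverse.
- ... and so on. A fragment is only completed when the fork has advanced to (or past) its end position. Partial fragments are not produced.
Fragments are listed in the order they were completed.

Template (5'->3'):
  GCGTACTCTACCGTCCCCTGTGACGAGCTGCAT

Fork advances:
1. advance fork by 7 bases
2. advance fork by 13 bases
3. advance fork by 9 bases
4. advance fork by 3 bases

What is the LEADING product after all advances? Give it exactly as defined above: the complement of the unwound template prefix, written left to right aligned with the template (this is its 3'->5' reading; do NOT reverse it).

Step 1: advance 7 -> fork_pos = 0 + 7 = 7.
Step 2: advance 13 -> fork_pos = 7 + 13 = 20.
Step 3: advance 9 -> fork_pos = 20 + 9 = 29.
Step 4: advance 3 -> fork_pos = 29 + 3 = 32.
Unwound prefix: template[0:32] = GCGTACTCTACCGTCCCCTGTGACGAGCTGCA
Complement it base by base (A<->T, C<->G), keeping left-to-right order:
  [0:5] GCGTA -> CGCAT
  [5:10] CTCTA -> GAGAT
  [10:15] CCGTC -> GGCAG
  [15:20] CCCTG -> GGGAC
  [20:25] TGACG -> ACTGC
  [25:30] AGCTG -> TCGAC
  [30:32] CA -> GT
Concatenate: CGCATGAGATGGCAGGGGACACTGCTCGACGT (length 32; written aligned with the template, i.e. 3'->5').

Answer: CGCATGAGATGGCAGGGGACACTGCTCGACGT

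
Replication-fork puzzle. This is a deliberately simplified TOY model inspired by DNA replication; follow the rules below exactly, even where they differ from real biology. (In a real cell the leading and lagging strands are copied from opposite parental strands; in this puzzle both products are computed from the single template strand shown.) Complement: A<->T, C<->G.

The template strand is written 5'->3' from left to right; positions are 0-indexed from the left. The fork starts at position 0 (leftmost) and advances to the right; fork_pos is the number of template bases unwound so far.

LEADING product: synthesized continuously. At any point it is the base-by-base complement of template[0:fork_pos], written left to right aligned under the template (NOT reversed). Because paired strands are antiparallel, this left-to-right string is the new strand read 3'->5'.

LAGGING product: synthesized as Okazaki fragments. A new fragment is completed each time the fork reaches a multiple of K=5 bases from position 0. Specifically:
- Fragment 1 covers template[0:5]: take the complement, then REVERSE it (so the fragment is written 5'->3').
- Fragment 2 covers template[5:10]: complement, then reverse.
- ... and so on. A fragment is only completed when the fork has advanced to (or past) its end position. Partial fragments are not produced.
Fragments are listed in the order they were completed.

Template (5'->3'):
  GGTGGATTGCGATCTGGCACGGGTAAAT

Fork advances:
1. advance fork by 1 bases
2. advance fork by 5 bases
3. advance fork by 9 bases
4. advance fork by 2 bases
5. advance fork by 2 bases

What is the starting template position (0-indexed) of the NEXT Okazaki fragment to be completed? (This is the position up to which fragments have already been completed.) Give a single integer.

Step 1: advance 1 -> fork_pos = 0 + 1 = 1. Next multiple of 5 is 5 (not reached); still 0 fragment(s).
Step 2: advance 5 -> fork_pos = 1 + 5 = 6. Reached multiple(s) of 5: 5 -> fragment 1 completed (1 total).
Step 3: advance 9 -> fork_pos = 6 + 9 = 15. Reached multiple(s) of 5: 10, 15 -> fragments 2-3 completed (3 total).
Step 4: advance 2 -> fork_pos = 15 + 2 = 17. Next multiple of 5 is 20 (not reached); still 3 fragment(s).
Step 5: advance 2 -> fork_pos = 17 + 2 = 19. Next multiple of 5 is 20 (not reached); still 3 fragment(s).
3 fragment(s) completed, covering template[0:15] (3 x 5 = 15). The next fragment, fragment 4, covers template[15:20], so it starts at position 15.

Answer: 15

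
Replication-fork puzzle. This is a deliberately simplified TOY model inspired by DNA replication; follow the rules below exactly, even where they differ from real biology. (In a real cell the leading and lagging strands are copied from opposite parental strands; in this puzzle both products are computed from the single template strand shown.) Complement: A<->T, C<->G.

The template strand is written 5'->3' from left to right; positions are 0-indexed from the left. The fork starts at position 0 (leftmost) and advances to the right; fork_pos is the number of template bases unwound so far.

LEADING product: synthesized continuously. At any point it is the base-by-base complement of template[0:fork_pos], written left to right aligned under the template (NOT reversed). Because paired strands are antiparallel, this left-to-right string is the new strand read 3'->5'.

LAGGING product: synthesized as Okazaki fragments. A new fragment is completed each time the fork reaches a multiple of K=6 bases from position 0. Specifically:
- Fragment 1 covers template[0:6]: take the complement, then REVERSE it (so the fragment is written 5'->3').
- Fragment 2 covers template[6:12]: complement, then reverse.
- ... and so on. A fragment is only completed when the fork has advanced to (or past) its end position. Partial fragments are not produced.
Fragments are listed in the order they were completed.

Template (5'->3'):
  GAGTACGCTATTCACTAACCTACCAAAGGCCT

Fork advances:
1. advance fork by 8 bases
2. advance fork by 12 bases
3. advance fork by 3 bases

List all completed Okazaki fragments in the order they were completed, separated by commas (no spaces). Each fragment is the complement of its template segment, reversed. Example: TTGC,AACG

Answer: GTACTC,AATAGC,TTAGTG

Derivation:
Step 1: advance 8 -> fork_pos = 0 + 8 = 8. Reached multiple(s) of 6: 6 -> fragment 1 completed (1 total).
Step 2: advance 12 -> fork_pos = 8 + 12 = 20. Reached multiple(s) of 6: 12, 18 -> fragments 2-3 completed (3 total).
Step 3: advance 3 -> fork_pos = 20 + 3 = 23. Next multiple of 6 is 24 (not reached); still 3 fragment(s).
Final fork_pos = 23, so 3 fragment(s) are complete. Build each: template segment -> complement -> reverse.
Fragment 1: template[0:6] = GAGTAC -> complement CTCATG -> reversed GTACTC
Fragment 2: template[6:12] = GCTATT -> complement CGATAA -> reversed AATAGC
Fragment 3: template[12:18] = CACTAA -> complement GTGATT -> reversed TTAGTG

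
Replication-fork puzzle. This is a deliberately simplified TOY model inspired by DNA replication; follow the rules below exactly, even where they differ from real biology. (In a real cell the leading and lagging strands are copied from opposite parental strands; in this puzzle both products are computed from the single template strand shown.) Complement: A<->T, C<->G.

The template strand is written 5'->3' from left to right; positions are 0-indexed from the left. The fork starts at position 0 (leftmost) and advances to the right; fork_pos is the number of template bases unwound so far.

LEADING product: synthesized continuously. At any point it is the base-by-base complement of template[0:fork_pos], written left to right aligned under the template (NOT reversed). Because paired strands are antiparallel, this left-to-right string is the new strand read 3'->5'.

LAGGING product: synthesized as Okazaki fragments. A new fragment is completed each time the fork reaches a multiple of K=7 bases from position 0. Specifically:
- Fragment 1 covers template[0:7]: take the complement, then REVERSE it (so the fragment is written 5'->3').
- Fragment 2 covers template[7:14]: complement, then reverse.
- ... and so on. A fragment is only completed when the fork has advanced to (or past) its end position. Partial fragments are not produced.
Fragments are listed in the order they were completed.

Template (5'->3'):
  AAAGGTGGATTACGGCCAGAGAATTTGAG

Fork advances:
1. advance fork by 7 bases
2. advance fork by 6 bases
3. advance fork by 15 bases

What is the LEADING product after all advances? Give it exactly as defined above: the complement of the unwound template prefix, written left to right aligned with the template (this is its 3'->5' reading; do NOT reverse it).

Step 1: advance 7 -> fork_pos = 0 + 7 = 7.
Step 2: advance 6 -> fork_pos = 7 + 6 = 13.
Step 3: advance 15 -> fork_pos = 13 + 15 = 28.
Unwound prefix: template[0:28] = AAAGGTGGATTACGGCCAGAGAATTTGA
Complement it base by base (A<->T, C<->G), keeping left-to-right order:
  [0:5] AAAGG -> TTTCC
  [5:10] TGGAT -> ACCTA
  [10:15] TACGG -> ATGCC
  [15:20] CCAGA -> GGTCT
  [20:25] GAATT -> CTTAA
  [25:28] TGA -> ACT
Concatenate: TTTCCACCTAATGCCGGTCTCTTAAACT (length 28; written aligned with the template, i.e. 3'->5').

Answer: TTTCCACCTAATGCCGGTCTCTTAAACT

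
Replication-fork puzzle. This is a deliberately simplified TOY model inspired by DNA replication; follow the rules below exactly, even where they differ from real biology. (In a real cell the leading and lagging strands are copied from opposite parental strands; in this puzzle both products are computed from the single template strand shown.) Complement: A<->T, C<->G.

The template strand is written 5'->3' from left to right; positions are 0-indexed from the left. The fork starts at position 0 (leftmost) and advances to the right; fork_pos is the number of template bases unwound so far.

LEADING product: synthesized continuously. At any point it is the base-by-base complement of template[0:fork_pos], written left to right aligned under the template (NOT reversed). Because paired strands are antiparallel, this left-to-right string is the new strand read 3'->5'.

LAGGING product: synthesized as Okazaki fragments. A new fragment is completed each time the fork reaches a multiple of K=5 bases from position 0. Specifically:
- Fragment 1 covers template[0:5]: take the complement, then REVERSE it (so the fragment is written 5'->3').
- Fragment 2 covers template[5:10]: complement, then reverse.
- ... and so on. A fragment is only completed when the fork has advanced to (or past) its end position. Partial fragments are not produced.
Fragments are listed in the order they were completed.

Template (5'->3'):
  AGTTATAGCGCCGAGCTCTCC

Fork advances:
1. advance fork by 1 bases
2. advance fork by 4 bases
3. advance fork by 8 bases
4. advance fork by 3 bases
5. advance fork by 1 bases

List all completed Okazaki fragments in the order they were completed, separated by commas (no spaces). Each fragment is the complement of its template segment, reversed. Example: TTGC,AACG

Step 1: advance 1 -> fork_pos = 0 + 1 = 1. Next multiple of 5 is 5 (not reached); still 0 fragment(s).
Step 2: advance 4 -> fork_pos = 1 + 4 = 5. Reached multiple(s) of 5: 5 -> fragment 1 completed (1 total).
Step 3: advance 8 -> fork_pos = 5 + 8 = 13. Reached multiple(s) of 5: 10 -> fragment 2 completed (2 total).
Step 4: advance 3 -> fork_pos = 13 + 3 = 16. Reached multiple(s) of 5: 15 -> fragment 3 completed (3 total).
Step 5: advance 1 -> fork_pos = 16 + 1 = 17. Next multiple of 5 is 20 (not reached); still 3 fragment(s).
Final fork_pos = 17, so 3 fragment(s) are complete. Build each: template segment -> complement -> reverse.
Fragment 1: template[0:5] = AGTTA -> complement TCAAT -> reversed TAACT
Fragment 2: template[5:10] = TAGCG -> complement ATCGC -> reversed CGCTA
Fragment 3: template[10:15] = CCGAG -> complement GGCTC -> reversed CTCGG

Answer: TAACT,CGCTA,CTCGG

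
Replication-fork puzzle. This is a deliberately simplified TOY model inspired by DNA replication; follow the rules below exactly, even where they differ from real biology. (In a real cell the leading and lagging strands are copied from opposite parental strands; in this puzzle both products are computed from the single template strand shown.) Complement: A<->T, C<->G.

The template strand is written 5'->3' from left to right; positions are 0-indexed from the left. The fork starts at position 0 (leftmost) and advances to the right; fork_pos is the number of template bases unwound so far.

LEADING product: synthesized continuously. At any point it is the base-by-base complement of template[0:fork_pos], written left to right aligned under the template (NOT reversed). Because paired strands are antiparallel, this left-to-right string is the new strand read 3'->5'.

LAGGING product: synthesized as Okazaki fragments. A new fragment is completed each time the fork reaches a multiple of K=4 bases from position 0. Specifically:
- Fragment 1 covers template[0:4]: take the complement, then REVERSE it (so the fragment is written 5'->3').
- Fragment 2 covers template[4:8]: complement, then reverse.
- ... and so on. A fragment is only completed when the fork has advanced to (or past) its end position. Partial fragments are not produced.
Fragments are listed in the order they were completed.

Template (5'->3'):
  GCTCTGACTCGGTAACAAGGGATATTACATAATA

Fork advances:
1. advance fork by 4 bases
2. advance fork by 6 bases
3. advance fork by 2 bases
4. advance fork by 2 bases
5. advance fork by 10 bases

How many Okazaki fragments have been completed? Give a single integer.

Answer: 6

Derivation:
Step 1: advance 4 -> fork_pos = 0 + 4 = 4. Reached multiple(s) of 4: 4 -> fragment 1 completed (1 total).
Step 2: advance 6 -> fork_pos = 4 + 6 = 10. Reached multiple(s) of 4: 8 -> fragment 2 completed (2 total).
Step 3: advance 2 -> fork_pos = 10 + 2 = 12. Reached multiple(s) of 4: 12 -> fragment 3 completed (3 total).
Step 4: advance 2 -> fork_pos = 12 + 2 = 14. Next multiple of 4 is 16 (not reached); still 3 fragment(s).
Step 5: advance 10 -> fork_pos = 14 + 10 = 24. Reached multiple(s) of 4: 16, 20, 24 -> fragments 4-6 completed (6 total).
Check: final fork_pos = 24; the multiples of 4 that are <= 24 are 4..24 -> 24 // 4 = 6 completed fragment(s).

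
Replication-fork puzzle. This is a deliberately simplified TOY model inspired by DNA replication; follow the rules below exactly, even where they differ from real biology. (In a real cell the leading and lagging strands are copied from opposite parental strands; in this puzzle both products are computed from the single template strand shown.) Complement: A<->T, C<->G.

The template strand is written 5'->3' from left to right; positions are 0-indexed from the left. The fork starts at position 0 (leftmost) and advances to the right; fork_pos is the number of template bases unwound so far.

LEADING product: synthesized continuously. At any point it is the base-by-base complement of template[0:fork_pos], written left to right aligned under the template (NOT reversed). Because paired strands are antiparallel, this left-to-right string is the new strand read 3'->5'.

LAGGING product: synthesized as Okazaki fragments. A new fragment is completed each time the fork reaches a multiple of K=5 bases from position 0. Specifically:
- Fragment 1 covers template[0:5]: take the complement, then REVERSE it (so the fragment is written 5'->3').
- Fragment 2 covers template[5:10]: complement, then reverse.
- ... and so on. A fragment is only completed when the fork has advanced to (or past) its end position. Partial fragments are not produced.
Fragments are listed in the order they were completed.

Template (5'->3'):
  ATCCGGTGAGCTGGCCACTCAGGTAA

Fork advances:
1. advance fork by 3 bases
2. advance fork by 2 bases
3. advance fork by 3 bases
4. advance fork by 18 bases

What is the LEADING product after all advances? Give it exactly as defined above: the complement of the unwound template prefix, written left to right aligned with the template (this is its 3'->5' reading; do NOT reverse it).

Step 1: advance 3 -> fork_pos = 0 + 3 = 3.
Step 2: advance 2 -> fork_pos = 3 + 2 = 5.
Step 3: advance 3 -> fork_pos = 5 + 3 = 8.
Step 4: advance 18 -> fork_pos = 8 + 18 = 26.
Unwound prefix: template[0:26] = ATCCGGTGAGCTGGCCACTCAGGTAA
Complement it base by base (A<->T, C<->G), keeping left-to-right order:
  [0:5] ATCCG -> TAGGC
  [5:10] GTGAG -> CACTC
  [10:15] CTGGC -> GACCG
  [15:20] CACTC -> GTGAG
  [20:25] AGGTA -> TCCAT
  [25:26] A -> T
Concatenate: TAGGCCACTCGACCGGTGAGTCCATT (length 26; written aligned with the template, i.e. 3'->5').

Answer: TAGGCCACTCGACCGGTGAGTCCATT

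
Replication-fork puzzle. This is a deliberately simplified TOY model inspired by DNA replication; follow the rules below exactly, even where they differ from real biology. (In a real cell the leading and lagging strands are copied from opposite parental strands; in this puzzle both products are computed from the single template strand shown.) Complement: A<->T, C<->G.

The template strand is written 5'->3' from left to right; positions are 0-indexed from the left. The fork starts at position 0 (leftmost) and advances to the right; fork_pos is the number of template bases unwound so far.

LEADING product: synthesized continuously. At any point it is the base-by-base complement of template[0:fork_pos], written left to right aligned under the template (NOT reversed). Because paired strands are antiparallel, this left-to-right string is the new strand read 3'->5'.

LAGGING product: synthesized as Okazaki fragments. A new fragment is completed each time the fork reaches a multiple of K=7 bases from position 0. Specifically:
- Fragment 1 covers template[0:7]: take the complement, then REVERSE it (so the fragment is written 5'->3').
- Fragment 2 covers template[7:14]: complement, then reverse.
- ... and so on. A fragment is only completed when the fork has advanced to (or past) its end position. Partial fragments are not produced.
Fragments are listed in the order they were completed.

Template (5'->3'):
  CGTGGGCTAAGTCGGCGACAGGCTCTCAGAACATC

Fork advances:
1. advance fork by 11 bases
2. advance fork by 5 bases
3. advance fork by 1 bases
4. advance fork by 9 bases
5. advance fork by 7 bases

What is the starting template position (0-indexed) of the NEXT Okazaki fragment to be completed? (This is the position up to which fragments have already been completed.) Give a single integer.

Step 1: advance 11 -> fork_pos = 0 + 11 = 11. Reached multiple(s) of 7: 7 -> fragment 1 completed (1 total).
Step 2: advance 5 -> fork_pos = 11 + 5 = 16. Reached multiple(s) of 7: 14 -> fragment 2 completed (2 total).
Step 3: advance 1 -> fork_pos = 16 + 1 = 17. Next multiple of 7 is 21 (not reached); still 2 fragment(s).
Step 4: advance 9 -> fork_pos = 17 + 9 = 26. Reached multiple(s) of 7: 21 -> fragment 3 completed (3 total).
Step 5: advance 7 -> fork_pos = 26 + 7 = 33. Reached multiple(s) of 7: 28 -> fragment 4 completed (4 total).
4 fragment(s) completed, covering template[0:28] (4 x 7 = 28). The next fragment, fragment 5, covers template[28:35], so it starts at position 28.

Answer: 28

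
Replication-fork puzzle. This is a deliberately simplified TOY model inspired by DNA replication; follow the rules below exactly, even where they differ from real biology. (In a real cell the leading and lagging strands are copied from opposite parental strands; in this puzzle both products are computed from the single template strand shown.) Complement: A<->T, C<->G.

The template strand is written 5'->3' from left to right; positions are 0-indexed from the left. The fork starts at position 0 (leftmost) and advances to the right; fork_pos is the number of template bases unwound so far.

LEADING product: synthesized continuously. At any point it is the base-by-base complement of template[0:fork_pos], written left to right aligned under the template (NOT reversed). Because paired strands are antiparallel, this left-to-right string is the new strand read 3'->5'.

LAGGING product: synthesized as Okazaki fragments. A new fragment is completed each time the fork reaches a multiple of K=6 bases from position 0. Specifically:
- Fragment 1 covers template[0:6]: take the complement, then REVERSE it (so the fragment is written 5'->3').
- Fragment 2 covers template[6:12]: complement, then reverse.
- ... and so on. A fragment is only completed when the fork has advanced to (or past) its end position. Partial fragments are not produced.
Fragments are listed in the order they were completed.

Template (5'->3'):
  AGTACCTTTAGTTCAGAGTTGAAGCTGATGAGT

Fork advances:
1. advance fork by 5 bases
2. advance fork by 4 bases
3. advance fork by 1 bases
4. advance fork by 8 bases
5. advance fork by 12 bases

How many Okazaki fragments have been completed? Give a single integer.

Answer: 5

Derivation:
Step 1: advance 5 -> fork_pos = 0 + 5 = 5. Next multiple of 6 is 6 (not reached); still 0 fragment(s).
Step 2: advance 4 -> fork_pos = 5 + 4 = 9. Reached multiple(s) of 6: 6 -> fragment 1 completed (1 total).
Step 3: advance 1 -> fork_pos = 9 + 1 = 10. Next multiple of 6 is 12 (not reached); still 1 fragment(s).
Step 4: advance 8 -> fork_pos = 10 + 8 = 18. Reached multiple(s) of 6: 12, 18 -> fragments 2-3 completed (3 total).
Step 5: advance 12 -> fork_pos = 18 + 12 = 30. Reached multiple(s) of 6: 24, 30 -> fragments 4-5 completed (5 total).
Check: final fork_pos = 30; the multiples of 6 that are <= 30 are 6..30 -> 30 // 6 = 5 completed fragment(s).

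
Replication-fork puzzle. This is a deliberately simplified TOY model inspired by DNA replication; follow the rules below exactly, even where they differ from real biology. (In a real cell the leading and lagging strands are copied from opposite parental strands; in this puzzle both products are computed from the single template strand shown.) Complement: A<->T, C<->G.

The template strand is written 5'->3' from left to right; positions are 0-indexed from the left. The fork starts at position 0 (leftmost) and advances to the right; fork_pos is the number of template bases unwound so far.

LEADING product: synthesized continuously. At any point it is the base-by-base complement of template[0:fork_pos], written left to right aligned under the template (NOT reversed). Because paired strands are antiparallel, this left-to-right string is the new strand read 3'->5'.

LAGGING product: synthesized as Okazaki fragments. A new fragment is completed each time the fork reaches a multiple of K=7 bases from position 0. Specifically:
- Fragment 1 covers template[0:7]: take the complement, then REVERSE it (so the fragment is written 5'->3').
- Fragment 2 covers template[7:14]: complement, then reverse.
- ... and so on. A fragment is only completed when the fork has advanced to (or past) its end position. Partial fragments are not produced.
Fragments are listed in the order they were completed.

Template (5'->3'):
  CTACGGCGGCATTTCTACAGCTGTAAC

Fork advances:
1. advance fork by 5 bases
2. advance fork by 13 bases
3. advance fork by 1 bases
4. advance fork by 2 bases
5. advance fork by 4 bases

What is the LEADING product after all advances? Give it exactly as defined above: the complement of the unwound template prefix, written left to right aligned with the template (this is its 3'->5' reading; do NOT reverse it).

Step 1: advance 5 -> fork_pos = 0 + 5 = 5.
Step 2: advance 13 -> fork_pos = 5 + 13 = 18.
Step 3: advance 1 -> fork_pos = 18 + 1 = 19.
Step 4: advance 2 -> fork_pos = 19 + 2 = 21.
Step 5: advance 4 -> fork_pos = 21 + 4 = 25.
Unwound prefix: template[0:25] = CTACGGCGGCATTTCTACAGCTGTA
Complement it base by base (A<->T, C<->G), keeping left-to-right order:
  [0:5] CTACG -> GATGC
  [5:10] GCGGC -> CGCCG
  [10:15] ATTTC -> TAAAG
  [15:20] TACAG -> ATGTC
  [20:25] CTGTA -> GACAT
Concatenate: GATGCCGCCGTAAAGATGTCGACAT (length 25; written aligned with the template, i.e. 3'->5').

Answer: GATGCCGCCGTAAAGATGTCGACAT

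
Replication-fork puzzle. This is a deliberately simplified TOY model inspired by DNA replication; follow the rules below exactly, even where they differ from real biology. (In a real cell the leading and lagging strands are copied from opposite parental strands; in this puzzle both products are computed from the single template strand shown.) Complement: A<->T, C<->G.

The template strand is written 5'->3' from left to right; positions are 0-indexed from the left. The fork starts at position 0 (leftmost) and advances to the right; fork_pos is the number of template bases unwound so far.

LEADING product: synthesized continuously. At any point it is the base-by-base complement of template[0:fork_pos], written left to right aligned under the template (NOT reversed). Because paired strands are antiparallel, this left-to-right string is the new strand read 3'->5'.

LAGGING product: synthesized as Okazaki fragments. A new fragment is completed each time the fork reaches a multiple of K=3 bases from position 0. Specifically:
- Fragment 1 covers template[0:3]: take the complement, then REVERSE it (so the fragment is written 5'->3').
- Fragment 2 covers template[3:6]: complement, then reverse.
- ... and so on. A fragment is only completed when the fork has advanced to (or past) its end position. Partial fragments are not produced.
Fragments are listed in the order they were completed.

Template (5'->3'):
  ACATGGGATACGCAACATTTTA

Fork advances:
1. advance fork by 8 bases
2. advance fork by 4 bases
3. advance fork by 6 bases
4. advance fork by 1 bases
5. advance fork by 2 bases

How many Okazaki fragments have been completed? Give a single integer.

Answer: 7

Derivation:
Step 1: advance 8 -> fork_pos = 0 + 8 = 8. Reached multiple(s) of 3: 3, 6 -> fragments 1-2 completed (2 total).
Step 2: advance 4 -> fork_pos = 8 + 4 = 12. Reached multiple(s) of 3: 9, 12 -> fragments 3-4 completed (4 total).
Step 3: advance 6 -> fork_pos = 12 + 6 = 18. Reached multiple(s) of 3: 15, 18 -> fragments 5-6 completed (6 total).
Step 4: advance 1 -> fork_pos = 18 + 1 = 19. Next multiple of 3 is 21 (not reached); still 6 fragment(s).
Step 5: advance 2 -> fork_pos = 19 + 2 = 21. Reached multiple(s) of 3: 21 -> fragment 7 completed (7 total).
Check: final fork_pos = 21; the multiples of 3 that are <= 21 are 3..21 -> 21 // 3 = 7 completed fragment(s).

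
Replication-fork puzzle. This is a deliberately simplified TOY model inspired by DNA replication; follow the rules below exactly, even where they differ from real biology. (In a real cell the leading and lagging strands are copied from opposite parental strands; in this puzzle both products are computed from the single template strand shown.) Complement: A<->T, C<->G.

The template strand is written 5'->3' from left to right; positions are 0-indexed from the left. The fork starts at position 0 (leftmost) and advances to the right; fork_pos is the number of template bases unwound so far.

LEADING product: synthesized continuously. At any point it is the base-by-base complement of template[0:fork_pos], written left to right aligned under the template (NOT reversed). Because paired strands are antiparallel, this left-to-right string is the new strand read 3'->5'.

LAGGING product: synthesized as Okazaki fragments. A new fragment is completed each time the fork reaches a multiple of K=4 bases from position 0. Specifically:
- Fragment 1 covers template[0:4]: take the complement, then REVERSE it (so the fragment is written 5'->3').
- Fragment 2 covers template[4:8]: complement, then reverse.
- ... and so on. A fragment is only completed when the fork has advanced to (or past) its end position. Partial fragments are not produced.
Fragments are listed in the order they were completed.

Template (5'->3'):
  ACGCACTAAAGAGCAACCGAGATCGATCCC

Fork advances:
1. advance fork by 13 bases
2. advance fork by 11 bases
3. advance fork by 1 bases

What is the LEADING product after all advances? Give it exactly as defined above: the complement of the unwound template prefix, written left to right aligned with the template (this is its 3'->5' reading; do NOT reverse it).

Step 1: advance 13 -> fork_pos = 0 + 13 = 13.
Step 2: advance 11 -> fork_pos = 13 + 11 = 24.
Step 3: advance 1 -> fork_pos = 24 + 1 = 25.
Unwound prefix: template[0:25] = ACGCACTAAAGAGCAACCGAGATCG
Complement it base by base (A<->T, C<->G), keeping left-to-right order:
  [0:5] ACGCA -> TGCGT
  [5:10] CTAAA -> GATTT
  [10:15] GAGCA -> CTCGT
  [15:20] ACCGA -> TGGCT
  [20:25] GATCG -> CTAGC
Concatenate: TGCGTGATTTCTCGTTGGCTCTAGC (length 25; written aligned with the template, i.e. 3'->5').

Answer: TGCGTGATTTCTCGTTGGCTCTAGC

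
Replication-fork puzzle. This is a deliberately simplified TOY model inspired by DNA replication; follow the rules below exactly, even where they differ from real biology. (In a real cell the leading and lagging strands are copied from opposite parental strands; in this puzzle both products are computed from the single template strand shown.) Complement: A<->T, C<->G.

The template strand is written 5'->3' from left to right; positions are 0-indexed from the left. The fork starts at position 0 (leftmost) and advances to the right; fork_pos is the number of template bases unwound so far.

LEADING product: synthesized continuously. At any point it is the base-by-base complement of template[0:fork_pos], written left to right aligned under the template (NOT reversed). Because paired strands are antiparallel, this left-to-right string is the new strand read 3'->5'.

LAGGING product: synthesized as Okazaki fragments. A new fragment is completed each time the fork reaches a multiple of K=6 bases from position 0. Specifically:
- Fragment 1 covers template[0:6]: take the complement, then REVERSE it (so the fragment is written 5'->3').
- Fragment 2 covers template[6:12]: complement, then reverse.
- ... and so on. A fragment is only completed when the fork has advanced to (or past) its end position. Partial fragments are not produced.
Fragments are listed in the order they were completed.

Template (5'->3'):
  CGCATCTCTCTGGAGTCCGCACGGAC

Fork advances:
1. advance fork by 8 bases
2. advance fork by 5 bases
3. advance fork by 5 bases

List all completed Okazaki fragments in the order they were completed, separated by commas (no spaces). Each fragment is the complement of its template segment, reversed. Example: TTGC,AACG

Answer: GATGCG,CAGAGA,GGACTC

Derivation:
Step 1: advance 8 -> fork_pos = 0 + 8 = 8. Reached multiple(s) of 6: 6 -> fragment 1 completed (1 total).
Step 2: advance 5 -> fork_pos = 8 + 5 = 13. Reached multiple(s) of 6: 12 -> fragment 2 completed (2 total).
Step 3: advance 5 -> fork_pos = 13 + 5 = 18. Reached multiple(s) of 6: 18 -> fragment 3 completed (3 total).
Final fork_pos = 18, so 3 fragment(s) are complete. Build each: template segment -> complement -> reverse.
Fragment 1: template[0:6] = CGCATC -> complement GCGTAG -> reversed GATGCG
Fragment 2: template[6:12] = TCTCTG -> complement AGAGAC -> reversed CAGAGA
Fragment 3: template[12:18] = GAGTCC -> complement CTCAGG -> reversed GGACTC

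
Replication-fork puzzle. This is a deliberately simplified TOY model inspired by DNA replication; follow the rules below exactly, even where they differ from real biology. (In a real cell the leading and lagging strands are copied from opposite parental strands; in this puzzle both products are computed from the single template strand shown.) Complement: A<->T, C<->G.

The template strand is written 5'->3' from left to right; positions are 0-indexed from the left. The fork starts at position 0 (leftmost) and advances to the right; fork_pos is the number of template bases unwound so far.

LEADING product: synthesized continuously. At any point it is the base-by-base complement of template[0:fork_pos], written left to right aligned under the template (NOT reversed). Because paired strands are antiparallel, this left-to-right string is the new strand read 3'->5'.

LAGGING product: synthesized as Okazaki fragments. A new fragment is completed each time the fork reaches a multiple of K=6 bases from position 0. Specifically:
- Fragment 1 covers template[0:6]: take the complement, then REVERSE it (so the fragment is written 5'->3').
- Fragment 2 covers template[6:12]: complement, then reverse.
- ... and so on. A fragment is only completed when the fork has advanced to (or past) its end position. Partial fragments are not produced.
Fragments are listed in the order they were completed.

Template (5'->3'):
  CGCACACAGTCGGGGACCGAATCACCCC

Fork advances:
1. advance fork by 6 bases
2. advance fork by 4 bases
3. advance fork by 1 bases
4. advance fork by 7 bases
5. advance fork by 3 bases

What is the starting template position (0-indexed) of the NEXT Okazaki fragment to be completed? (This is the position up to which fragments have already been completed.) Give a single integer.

Answer: 18

Derivation:
Step 1: advance 6 -> fork_pos = 0 + 6 = 6. Reached multiple(s) of 6: 6 -> fragment 1 completed (1 total).
Step 2: advance 4 -> fork_pos = 6 + 4 = 10. Next multiple of 6 is 12 (not reached); still 1 fragment(s).
Step 3: advance 1 -> fork_pos = 10 + 1 = 11. Next multiple of 6 is 12 (not reached); still 1 fragment(s).
Step 4: advance 7 -> fork_pos = 11 + 7 = 18. Reached multiple(s) of 6: 12, 18 -> fragments 2-3 completed (3 total).
Step 5: advance 3 -> fork_pos = 18 + 3 = 21. Next multiple of 6 is 24 (not reached); still 3 fragment(s).
3 fragment(s) completed, covering template[0:18] (3 x 6 = 18). The next fragment, fragment 4, covers template[18:24], so it starts at position 18.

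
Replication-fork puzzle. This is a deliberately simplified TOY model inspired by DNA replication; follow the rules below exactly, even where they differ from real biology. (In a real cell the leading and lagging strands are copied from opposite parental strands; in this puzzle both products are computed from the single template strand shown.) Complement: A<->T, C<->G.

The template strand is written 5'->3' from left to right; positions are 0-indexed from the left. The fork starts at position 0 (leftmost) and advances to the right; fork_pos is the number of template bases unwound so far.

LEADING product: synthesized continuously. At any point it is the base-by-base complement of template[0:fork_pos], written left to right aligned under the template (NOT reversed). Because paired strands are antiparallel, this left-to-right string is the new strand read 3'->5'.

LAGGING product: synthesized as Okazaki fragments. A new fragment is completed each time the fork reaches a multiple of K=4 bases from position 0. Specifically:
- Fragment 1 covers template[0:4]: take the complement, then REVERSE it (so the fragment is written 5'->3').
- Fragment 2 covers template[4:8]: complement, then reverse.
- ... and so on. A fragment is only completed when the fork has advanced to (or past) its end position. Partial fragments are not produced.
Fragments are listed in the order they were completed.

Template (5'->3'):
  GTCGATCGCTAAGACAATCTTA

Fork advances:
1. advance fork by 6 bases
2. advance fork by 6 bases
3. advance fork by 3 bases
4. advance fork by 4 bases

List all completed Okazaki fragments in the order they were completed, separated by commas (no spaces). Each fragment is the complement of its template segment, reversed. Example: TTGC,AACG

Step 1: advance 6 -> fork_pos = 0 + 6 = 6. Reached multiple(s) of 4: 4 -> fragment 1 completed (1 total).
Step 2: advance 6 -> fork_pos = 6 + 6 = 12. Reached multiple(s) of 4: 8, 12 -> fragments 2-3 completed (3 total).
Step 3: advance 3 -> fork_pos = 12 + 3 = 15. Next multiple of 4 is 16 (not reached); still 3 fragment(s).
Step 4: advance 4 -> fork_pos = 15 + 4 = 19. Reached multiple(s) of 4: 16 -> fragment 4 completed (4 total).
Final fork_pos = 19, so 4 fragment(s) are complete. Build each: template segment -> complement -> reverse.
Fragment 1: template[0:4] = GTCG -> complement CAGC -> reversed CGAC
Fragment 2: template[4:8] = ATCG -> complement TAGC -> reversed CGAT
Fragment 3: template[8:12] = CTAA -> complement GATT -> reversed TTAG
Fragment 4: template[12:16] = GACA -> complement CTGT -> reversed TGTC

Answer: CGAC,CGAT,TTAG,TGTC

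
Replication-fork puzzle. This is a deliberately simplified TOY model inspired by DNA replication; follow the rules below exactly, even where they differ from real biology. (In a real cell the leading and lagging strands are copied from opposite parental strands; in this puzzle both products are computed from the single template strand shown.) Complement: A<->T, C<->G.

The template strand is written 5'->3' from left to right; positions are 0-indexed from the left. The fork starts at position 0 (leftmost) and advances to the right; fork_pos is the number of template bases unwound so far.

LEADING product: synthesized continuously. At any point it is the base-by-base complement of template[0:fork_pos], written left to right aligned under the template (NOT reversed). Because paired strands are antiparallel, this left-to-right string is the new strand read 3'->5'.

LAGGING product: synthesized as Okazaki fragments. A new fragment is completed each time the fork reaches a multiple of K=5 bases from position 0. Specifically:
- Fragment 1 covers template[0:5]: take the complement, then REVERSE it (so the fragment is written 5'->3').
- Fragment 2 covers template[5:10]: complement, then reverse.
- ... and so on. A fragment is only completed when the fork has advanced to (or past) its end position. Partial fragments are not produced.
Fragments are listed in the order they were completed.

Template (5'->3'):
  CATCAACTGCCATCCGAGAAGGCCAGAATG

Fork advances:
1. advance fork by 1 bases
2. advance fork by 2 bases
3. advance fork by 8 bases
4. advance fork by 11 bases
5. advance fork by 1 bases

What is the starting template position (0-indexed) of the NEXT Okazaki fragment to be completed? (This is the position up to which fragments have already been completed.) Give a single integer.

Step 1: advance 1 -> fork_pos = 0 + 1 = 1. Next multiple of 5 is 5 (not reached); still 0 fragment(s).
Step 2: advance 2 -> fork_pos = 1 + 2 = 3. Next multiple of 5 is 5 (not reached); still 0 fragment(s).
Step 3: advance 8 -> fork_pos = 3 + 8 = 11. Reached multiple(s) of 5: 5, 10 -> fragments 1-2 completed (2 total).
Step 4: advance 11 -> fork_pos = 11 + 11 = 22. Reached multiple(s) of 5: 15, 20 -> fragments 3-4 completed (4 total).
Step 5: advance 1 -> fork_pos = 22 + 1 = 23. Next multiple of 5 is 25 (not reached); still 4 fragment(s).
4 fragment(s) completed, covering template[0:20] (4 x 5 = 20). The next fragment, fragment 5, covers template[20:25], so it starts at position 20.

Answer: 20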